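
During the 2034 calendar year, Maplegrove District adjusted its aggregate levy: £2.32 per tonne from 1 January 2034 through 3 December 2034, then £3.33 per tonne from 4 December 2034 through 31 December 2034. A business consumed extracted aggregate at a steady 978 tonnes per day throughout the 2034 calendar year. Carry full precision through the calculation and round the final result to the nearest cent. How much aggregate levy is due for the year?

1 January – 3 December 2034: 337 days × 978 tonnes/day = 329,586 tonnes at £2.32/tonne → £764639.52
4 December – 31 December 2034: 28 days × 978 tonnes/day = 27,384 tonnes at £3.33/tonne → £91188.72

£855828.24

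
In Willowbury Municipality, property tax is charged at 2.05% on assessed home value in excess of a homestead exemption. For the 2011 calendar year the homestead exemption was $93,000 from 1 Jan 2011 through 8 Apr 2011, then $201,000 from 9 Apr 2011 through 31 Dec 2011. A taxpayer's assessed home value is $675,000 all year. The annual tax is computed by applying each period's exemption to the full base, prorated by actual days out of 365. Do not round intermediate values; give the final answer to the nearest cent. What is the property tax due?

1 Jan – 8 Apr 2011: 98 days, exemption $93,000 → ($675,000 − $93,000) × 2.05% × 98/365 = $3,203.3918
9 Apr – 31 Dec 2011: 267 days, exemption $201,000 → ($675,000 − $201,000) × 2.05% × 267/365 = $7,108.0521
Total = $10,311.4438

$10,311.44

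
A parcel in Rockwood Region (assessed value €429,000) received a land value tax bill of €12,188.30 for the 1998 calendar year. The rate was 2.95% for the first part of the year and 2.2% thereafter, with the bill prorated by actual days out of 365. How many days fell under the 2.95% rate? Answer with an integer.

Let d = days at the first rate; then 365 − d days at the second rate.
€429,000 × [2.95%·d + 2.2%·(365−d)] / 365 = €12,188.30
Solving gives d = 312, so the new rate took effect on November 9, 1998.

312 days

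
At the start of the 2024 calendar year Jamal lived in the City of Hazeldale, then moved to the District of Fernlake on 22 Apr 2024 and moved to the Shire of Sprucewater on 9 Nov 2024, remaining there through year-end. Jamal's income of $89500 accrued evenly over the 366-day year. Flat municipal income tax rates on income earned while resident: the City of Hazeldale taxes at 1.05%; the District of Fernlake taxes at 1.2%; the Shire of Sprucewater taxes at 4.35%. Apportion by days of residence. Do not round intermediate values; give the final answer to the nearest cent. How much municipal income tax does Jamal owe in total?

$1441.17

The City of Hazeldale, 1 Jan – 21 Apr 2024: 112 days → $89500 × 1.05% × 112/366 = $287.5738
The District of Fernlake, 22 Apr – 8 Nov 2024: 201 days → $89500 × 1.2% × 201/366 = $589.8197
The Shire of Sprucewater, 9 Nov – 31 Dec 2024: 53 days → $89500 × 4.35% × 53/366 = $563.7766
Total = $1441.1701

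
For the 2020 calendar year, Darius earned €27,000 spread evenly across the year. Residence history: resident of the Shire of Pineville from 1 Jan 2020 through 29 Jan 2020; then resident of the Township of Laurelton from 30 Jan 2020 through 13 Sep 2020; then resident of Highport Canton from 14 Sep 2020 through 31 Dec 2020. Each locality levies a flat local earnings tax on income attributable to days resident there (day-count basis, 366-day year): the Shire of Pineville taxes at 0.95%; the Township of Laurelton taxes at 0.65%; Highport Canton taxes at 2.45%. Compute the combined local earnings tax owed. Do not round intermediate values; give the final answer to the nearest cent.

The Shire of Pineville, 1 Jan – 29 Jan 2020: 29 days → €27,000 × 0.95% × 29/366 = €20.3238
The Township of Laurelton, 30 Jan – 13 Sep 2020: 228 days → €27,000 × 0.65% × 228/366 = €109.3279
Highport Canton, 14 Sep – 31 Dec 2020: 109 days → €27,000 × 2.45% × 109/366 = €197.0041
Total = €326.6557

€326.66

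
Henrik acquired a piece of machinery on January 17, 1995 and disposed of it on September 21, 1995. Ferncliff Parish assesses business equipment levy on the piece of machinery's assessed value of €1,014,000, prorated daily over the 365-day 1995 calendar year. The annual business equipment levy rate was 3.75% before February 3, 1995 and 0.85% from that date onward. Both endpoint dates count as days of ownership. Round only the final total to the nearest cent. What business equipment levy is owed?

€7,225.79

January 17 – February 2, 1995: 17 days at 3.75% → €1,014,000 × 3.75% × 17/365 = €1,771.0274
February 3 – September 21, 1995: 231 days at 0.85% → €1,014,000 × 0.85% × 231/365 = €5,454.7644
Total = €7,225.7918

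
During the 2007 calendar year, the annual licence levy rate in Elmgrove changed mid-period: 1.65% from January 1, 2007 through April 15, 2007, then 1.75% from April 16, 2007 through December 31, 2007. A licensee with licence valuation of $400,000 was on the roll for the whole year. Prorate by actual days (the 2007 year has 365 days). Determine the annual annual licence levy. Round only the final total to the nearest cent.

$6,884.93

January 1 – April 15, 2007: 105 days at 1.65% → $400,000 × 1.65% × 105/365 = $1,898.6301
April 16 – December 31, 2007: 260 days at 1.75% → $400,000 × 1.75% × 260/365 = $4,986.3014
Total = $6,884.9315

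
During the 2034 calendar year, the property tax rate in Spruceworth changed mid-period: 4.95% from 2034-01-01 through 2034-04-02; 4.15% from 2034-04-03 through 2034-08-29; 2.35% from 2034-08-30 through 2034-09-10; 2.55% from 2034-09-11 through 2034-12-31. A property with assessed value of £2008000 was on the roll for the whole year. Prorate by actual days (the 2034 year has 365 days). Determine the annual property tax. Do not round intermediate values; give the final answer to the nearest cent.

£76334.26

2034-01-01 to 2034-04-02: 92 days at 4.95% → £2008000 × 4.95% × 92/365 = £25053.2384
2034-04-03 to 2034-08-29: 149 days at 4.15% → £2008000 × 4.15% × 149/365 = £34017.7205
2034-08-30 to 2034-09-10: 12 days at 2.35% → £2008000 × 2.35% × 12/365 = £1551.3863
2034-09-11 to 2034-12-31: 112 days at 2.55% → £2008000 × 2.55% × 112/365 = £15711.9123
Total = £76334.2575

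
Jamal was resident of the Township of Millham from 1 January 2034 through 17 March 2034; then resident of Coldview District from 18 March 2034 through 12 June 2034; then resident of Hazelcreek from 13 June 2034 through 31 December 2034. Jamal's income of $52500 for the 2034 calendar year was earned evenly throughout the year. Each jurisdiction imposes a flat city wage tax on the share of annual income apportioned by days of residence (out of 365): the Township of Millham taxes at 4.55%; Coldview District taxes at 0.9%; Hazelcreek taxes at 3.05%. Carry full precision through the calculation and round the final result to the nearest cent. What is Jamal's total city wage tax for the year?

The Township of Millham, 1 January – 17 March 2034: 76 days → $52500 × 4.55% × 76/365 = $497.3836
Coldview District, 18 March – 12 June 2034: 87 days → $52500 × 0.9% × 87/365 = $112.6233
Hazelcreek, 13 June – 31 December 2034: 202 days → $52500 × 3.05% × 202/365 = $886.1712
Total = $1496.1781

$1496.18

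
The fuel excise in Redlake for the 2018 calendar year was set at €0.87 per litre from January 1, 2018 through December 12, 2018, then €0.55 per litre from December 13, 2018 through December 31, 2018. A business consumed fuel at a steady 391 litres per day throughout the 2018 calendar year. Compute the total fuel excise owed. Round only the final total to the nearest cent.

January 1 – December 12, 2018: 346 days × 391 litres/day = 135,286 litres at €0.87/litre → €117698.82
December 13 – December 31, 2018: 19 days × 391 litres/day = 7,429 litres at €0.55/litre → €4085.95

€121784.77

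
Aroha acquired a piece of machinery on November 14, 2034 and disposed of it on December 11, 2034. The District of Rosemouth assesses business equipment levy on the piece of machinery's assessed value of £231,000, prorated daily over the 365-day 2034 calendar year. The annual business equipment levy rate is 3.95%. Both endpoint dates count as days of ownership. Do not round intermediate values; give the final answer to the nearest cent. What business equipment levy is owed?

£699.96

Days held (November 14 – December 11, 2034): 28 out of 365
Tax = £231,000 × 3.95% × 28/365 = £699.9616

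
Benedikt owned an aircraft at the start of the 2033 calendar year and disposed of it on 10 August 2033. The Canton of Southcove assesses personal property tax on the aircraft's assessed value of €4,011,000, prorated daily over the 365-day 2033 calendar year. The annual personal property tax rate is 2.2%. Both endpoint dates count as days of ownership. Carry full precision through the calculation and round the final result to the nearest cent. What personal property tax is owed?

€53,670.48

Days held (1 January – 10 August 2033): 222 out of 365
Tax = €4,011,000 × 2.2% × 222/365 = €53,670.4767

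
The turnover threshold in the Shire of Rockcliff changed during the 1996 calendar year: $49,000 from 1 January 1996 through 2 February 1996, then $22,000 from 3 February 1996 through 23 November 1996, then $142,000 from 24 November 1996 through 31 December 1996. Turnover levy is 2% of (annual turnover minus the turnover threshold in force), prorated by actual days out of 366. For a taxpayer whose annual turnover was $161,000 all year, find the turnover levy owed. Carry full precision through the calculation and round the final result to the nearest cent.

$2,482.13

1 January – 2 February 1996: 33 days, exemption $49,000 → ($161,000 − $49,000) × 2% × 33/366 = $201.9672
3 February – 23 November 1996: 295 days, exemption $22,000 → ($161,000 − $22,000) × 2% × 295/366 = $2,240.7104
24 November – 31 December 1996: 38 days, exemption $142,000 → ($161,000 − $142,000) × 2% × 38/366 = $39.4536
Total = $2,482.1311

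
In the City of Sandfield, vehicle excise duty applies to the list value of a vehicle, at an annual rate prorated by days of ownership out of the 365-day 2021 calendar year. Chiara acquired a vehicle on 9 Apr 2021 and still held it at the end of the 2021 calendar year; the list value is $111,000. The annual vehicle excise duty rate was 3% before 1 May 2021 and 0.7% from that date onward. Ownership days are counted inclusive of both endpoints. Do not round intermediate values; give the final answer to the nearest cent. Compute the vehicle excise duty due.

9 Apr – 30 Apr 2021: 22 days at 3% → $111,000 × 3% × 22/365 = $200.7123
1 May – 31 Dec 2021: 245 days at 0.7% → $111,000 × 0.7% × 245/365 = $521.5479
Total = $722.2603

$722.26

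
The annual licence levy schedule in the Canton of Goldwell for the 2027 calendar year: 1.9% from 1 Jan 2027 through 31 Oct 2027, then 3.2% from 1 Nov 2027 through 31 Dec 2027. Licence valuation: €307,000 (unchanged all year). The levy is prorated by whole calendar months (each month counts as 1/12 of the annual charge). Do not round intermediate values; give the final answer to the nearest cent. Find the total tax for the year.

€6,498.17

1 Jan – 31 Oct 2027: 10 months at 1.9% → €307,000 × 1.9% × 10/12 = €4,860.8333
1 Nov – 31 Dec 2027: 2 months at 3.2% → €307,000 × 3.2% × 2/12 = €1,637.3333
Total = €6,498.1667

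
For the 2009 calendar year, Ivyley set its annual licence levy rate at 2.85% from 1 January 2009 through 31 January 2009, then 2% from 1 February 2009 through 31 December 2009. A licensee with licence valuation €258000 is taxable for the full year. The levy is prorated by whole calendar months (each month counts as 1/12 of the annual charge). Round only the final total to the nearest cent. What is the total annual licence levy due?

€5342.75

1 January – 31 January 2009: 1 month at 2.85% → €258000 × 2.85% × 1/12 = €612.7500
1 February – 31 December 2009: 11 months at 2% → €258000 × 2% × 11/12 = €4730.0000
Total = €5342.7500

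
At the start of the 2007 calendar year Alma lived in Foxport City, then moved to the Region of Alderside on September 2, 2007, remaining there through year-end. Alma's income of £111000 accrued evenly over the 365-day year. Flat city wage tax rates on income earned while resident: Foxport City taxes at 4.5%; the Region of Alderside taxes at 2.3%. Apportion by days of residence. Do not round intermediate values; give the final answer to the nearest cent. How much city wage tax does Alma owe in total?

£4185.46

Foxport City, January 1 – September 1, 2007: 244 days → £111000 × 4.5% × 244/365 = £3339.1233
The Region of Alderside, September 2 – December 31, 2007: 121 days → £111000 × 2.3% × 121/365 = £846.3370
Total = £4185.4603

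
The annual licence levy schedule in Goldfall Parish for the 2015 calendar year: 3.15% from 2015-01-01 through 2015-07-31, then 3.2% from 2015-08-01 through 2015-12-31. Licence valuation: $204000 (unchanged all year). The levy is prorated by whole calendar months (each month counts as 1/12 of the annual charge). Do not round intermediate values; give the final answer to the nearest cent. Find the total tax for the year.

$6468.50

2015-01-01 to 2015-07-31: 7 months at 3.15% → $204000 × 3.15% × 7/12 = $3748.5000
2015-08-01 to 2015-12-31: 5 months at 3.2% → $204000 × 3.2% × 5/12 = $2720.0000
Total = $6468.5000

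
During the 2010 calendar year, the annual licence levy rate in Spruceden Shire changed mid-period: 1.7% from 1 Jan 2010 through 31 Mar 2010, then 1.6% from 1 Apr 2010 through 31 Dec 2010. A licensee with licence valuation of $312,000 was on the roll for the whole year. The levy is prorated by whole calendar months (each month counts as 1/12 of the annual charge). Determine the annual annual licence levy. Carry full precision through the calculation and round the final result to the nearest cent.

$5,070.00

1 Jan – 31 Mar 2010: 3 months at 1.7% → $312,000 × 1.7% × 3/12 = $1,326.0000
1 Apr – 31 Dec 2010: 9 months at 1.6% → $312,000 × 1.6% × 9/12 = $3,744.0000
Total = $5,070.0000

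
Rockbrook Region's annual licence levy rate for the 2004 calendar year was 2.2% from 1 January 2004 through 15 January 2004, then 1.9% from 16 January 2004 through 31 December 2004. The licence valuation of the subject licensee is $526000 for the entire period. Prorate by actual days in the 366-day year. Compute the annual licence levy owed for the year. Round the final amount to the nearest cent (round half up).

1 January – 15 January 2004: 15 days at 2.2% → $526000 × 2.2% × 15/366 = $474.2623
16 January – 31 December 2004: 351 days at 1.9% → $526000 × 1.9% × 351/366 = $9584.4098
Total = $10058.6721

$10058.67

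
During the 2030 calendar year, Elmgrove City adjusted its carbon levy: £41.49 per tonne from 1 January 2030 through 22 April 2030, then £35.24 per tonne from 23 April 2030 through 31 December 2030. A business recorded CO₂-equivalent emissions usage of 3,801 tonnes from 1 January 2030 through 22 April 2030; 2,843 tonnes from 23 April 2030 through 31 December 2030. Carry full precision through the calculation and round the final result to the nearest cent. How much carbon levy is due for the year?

£257,890.81

1 January – 22 April 2030: 3,801 tonnes at £41.49/tonne → £157,703.49
23 April – 31 December 2030: 2,843 tonnes at £35.24/tonne → £100,187.32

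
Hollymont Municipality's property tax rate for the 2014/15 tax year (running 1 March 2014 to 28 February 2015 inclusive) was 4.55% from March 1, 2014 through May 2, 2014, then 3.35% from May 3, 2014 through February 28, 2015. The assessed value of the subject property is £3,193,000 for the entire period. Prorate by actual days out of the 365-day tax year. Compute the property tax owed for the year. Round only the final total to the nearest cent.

£113,578.95

March 1 – May 2, 2014: 63 days at 4.55% → £3,193,000 × 4.55% × 63/365 = £25,075.9849
May 3, 2014 – February 28, 2015: 302 days at 3.35% → £3,193,000 × 3.35% × 302/365 = £88,502.9616
Total = £113,578.9466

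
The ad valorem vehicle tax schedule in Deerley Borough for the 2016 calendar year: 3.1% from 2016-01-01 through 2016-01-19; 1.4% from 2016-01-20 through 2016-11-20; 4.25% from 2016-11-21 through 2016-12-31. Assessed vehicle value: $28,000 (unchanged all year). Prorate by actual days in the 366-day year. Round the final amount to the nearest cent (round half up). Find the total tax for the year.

$506.10

2016-01-01 to 2016-01-19: 19 days at 3.1% → $28,000 × 3.1% × 19/366 = $45.0601
2016-01-20 to 2016-11-20: 306 days at 1.4% → $28,000 × 1.4% × 306/366 = $327.7377
2016-11-21 to 2016-12-31: 41 days at 4.25% → $28,000 × 4.25% × 41/366 = $133.3060
Total = $506.1038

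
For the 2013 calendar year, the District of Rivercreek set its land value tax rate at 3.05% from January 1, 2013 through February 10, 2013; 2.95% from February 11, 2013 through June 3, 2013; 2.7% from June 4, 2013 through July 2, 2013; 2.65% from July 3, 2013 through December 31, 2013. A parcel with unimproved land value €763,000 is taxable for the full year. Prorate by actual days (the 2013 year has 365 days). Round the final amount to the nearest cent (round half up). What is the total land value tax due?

€21,301.29

January 1 – February 10, 2013: 41 days at 3.05% → €763,000 × 3.05% × 41/365 = €2,614.0589
February 11 – June 3, 2013: 113 days at 2.95% → €763,000 × 2.95% × 113/365 = €6,968.3849
June 4 – July 2, 2013: 29 days at 2.7% → €763,000 × 2.7% × 29/365 = €1,636.7918
July 3 – December 31, 2013: 182 days at 2.65% → €763,000 × 2.65% × 182/365 = €10,082.0521
Total = €21,301.2877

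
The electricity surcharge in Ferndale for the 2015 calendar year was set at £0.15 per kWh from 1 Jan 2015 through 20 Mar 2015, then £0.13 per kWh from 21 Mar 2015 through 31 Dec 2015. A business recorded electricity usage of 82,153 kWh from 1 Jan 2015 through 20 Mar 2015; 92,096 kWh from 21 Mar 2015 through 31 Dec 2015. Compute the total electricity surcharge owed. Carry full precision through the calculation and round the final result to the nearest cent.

1 Jan – 20 Mar 2015: 82,153 kWh at £0.15/kWh → £12,322.95
21 Mar – 31 Dec 2015: 92,096 kWh at £0.13/kWh → £11,972.48

£24,295.43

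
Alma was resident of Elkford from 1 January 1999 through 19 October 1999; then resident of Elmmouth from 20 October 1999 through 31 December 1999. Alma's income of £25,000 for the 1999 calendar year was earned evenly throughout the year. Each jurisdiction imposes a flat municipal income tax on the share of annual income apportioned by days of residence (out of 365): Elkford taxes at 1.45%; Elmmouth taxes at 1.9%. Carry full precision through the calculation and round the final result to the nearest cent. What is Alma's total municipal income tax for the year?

£385.00

Elkford, 1 January – 19 October 1999: 292 days → £25,000 × 1.45% × 292/365 = £290.0000
Elmmouth, 20 October – 31 December 1999: 73 days → £25,000 × 1.9% × 73/365 = £95.0000
Total = £385.0000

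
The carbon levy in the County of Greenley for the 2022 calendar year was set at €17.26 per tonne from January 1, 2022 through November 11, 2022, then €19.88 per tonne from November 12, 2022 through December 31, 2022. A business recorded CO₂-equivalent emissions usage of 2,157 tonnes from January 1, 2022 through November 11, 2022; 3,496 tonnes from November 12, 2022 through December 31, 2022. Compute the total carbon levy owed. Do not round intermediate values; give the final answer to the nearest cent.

€106,730.30

January 1 – November 11, 2022: 2,157 tonnes at €17.26/tonne → €37,229.82
November 12 – December 31, 2022: 3,496 tonnes at €19.88/tonne → €69,500.48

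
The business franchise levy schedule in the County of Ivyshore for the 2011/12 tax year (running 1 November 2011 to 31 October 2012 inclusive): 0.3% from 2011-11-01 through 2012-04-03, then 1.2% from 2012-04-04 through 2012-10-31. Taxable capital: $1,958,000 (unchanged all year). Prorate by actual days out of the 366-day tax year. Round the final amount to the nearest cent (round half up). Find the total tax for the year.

2011-11-01 to 2012-04-03: 155 days at 0.3% → $1,958,000 × 0.3% × 155/366 = $2,487.6230
2012-04-04 to 2012-10-31: 211 days at 1.2% → $1,958,000 × 1.2% × 211/366 = $13,545.5082
Total = $16,033.1311

$16,033.13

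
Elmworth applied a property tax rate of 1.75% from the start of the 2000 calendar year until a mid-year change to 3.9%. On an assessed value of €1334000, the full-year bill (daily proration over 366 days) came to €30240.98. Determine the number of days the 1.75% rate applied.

Let d = days at the first rate; then 366 − d days at the second rate.
€1334000 × [1.75%·d + 3.9%·(366−d)] / 366 = €30240.98
Solving gives d = 278, so the new rate took effect on October 5, 2000.

278 days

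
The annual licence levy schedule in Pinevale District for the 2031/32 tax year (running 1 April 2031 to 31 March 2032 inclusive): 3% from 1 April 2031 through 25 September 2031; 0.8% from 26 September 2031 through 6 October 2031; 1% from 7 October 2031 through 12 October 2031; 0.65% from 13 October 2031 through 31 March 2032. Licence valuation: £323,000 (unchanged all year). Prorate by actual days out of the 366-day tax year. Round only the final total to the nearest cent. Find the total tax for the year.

1 April – 25 September 2031: 178 days at 3% → £323,000 × 3% × 178/366 = £4,712.6230
26 September – 6 October 2031: 11 days at 0.8% → £323,000 × 0.8% × 11/366 = £77.6612
7 October – 12 October 2031: 6 days at 1% → £323,000 × 1% × 6/366 = £52.9508
13 October 2031 – 31 March 2032: 171 days at 0.65% → £323,000 × 0.65% × 171/366 = £980.9139
Total = £5,824.1489

£5,824.15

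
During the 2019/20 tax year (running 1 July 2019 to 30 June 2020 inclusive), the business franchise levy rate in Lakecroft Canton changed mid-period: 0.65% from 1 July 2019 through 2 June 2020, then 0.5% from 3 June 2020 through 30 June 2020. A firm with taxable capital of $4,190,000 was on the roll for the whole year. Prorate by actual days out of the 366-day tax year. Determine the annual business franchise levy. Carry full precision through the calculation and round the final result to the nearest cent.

1 July 2019 – 2 June 2020: 338 days at 0.65% → $4,190,000 × 0.65% × 338/366 = $25,151.4481
3 June – 30 June 2020: 28 days at 0.5% → $4,190,000 × 0.5% × 28/366 = $1,602.7322
Total = $26,754.1803

$26,754.18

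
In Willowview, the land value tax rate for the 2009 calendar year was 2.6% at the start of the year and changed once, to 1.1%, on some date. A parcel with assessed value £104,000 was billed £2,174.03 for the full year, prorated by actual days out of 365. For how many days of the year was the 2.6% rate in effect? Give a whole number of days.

241 days

Let d = days at the first rate; then 365 − d days at the second rate.
£104,000 × [2.6%·d + 1.1%·(365−d)] / 365 = £2,174.03
Solving gives d = 241, so the new rate took effect on 30 Aug 2009.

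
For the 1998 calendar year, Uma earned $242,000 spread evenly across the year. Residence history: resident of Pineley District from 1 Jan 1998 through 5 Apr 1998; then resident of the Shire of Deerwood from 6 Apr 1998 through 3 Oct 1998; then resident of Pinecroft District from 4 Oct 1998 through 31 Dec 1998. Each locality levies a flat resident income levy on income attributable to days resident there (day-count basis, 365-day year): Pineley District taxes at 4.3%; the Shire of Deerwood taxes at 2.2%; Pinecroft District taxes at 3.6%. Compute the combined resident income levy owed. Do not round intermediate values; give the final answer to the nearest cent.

Pineley District, 1 Jan – 5 Apr 1998: 95 days → $242,000 × 4.3% × 95/365 = $2,708.4110
The Shire of Deerwood, 6 Apr – 3 Oct 1998: 181 days → $242,000 × 2.2% × 181/365 = $2,640.1205
Pinecroft District, 4 Oct – 31 Dec 1998: 89 days → $242,000 × 3.6% × 89/365 = $2,124.2959
Total = $7,472.8274

$7,472.83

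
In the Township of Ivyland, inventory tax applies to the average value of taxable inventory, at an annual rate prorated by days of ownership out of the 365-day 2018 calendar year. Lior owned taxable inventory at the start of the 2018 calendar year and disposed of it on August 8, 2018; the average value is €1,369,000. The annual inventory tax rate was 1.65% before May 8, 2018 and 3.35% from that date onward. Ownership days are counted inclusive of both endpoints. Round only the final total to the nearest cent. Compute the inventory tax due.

€19,544.82

January 1 – May 7, 2018: 127 days at 1.65% → €1,369,000 × 1.65% × 127/365 = €7,859.5603
May 8 – August 8, 2018: 93 days at 3.35% → €1,369,000 × 3.35% × 93/365 = €11,685.2589
Total = €19,544.8192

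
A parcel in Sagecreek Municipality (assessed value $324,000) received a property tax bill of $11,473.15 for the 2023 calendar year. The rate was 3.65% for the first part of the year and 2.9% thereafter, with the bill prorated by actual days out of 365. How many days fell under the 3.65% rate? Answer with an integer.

Let d = days at the first rate; then 365 − d days at the second rate.
$324,000 × [3.65%·d + 2.9%·(365−d)] / 365 = $11,473.15
Solving gives d = 312, so the new rate took effect on November 9, 2023.

312 days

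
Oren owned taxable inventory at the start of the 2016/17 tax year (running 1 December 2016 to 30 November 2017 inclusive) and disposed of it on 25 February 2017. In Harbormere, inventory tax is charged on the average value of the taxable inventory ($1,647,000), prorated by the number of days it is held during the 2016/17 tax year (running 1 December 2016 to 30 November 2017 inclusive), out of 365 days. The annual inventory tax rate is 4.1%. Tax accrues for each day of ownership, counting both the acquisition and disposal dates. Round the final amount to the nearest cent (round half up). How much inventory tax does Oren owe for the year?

Days held (1 December 2016 – 25 February 2017): 87 out of 365
Tax = $1,647,000 × 4.1% × 87/365 = $16,095.4767

$16,095.48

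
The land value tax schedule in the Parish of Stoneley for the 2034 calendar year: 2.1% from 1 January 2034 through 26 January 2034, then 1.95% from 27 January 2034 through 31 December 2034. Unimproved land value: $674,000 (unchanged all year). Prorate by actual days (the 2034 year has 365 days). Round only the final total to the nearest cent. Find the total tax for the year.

$13,215.02

1 January – 26 January 2034: 26 days at 2.1% → $674,000 × 2.1% × 26/365 = $1,008.2301
27 January – 31 December 2034: 339 days at 1.95% → $674,000 × 1.95% × 339/365 = $12,206.7863
Total = $13,215.0164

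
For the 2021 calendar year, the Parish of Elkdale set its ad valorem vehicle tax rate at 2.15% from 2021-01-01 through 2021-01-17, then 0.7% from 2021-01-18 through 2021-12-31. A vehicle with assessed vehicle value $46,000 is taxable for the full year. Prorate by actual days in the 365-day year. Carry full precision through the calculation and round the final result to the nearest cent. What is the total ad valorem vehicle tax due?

2021-01-01 to 2021-01-17: 17 days at 2.15% → $46,000 × 2.15% × 17/365 = $46.0630
2021-01-18 to 2021-12-31: 348 days at 0.7% → $46,000 × 0.7% × 348/365 = $307.0027
Total = $353.0658

$353.07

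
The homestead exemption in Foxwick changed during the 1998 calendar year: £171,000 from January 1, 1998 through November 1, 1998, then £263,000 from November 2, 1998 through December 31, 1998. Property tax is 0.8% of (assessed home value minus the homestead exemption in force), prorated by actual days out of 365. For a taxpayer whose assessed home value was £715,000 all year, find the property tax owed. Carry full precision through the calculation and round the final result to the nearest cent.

£4,231.01

January 1 – November 1, 1998: 305 days, exemption £171,000 → (£715,000 − £171,000) × 0.8% × 305/365 = £3,636.6027
November 2 – December 31, 1998: 60 days, exemption £263,000 → (£715,000 − £263,000) × 0.8% × 60/365 = £594.4110
Total = £4,231.0137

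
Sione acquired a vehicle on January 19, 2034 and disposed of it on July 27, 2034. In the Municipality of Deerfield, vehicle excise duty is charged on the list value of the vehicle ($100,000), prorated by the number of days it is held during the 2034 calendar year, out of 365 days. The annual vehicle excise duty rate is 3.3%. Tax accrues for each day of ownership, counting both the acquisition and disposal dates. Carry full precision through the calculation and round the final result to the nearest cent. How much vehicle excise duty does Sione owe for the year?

Days held (January 19 – July 27, 2034): 190 out of 365
Tax = $100,000 × 3.3% × 190/365 = $1,717.8082

$1,717.81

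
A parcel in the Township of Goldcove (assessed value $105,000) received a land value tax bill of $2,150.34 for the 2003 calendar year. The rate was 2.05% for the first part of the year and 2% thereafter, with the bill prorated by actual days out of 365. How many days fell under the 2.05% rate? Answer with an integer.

Let d = days at the first rate; then 365 − d days at the second rate.
$105,000 × [2.05%·d + 2%·(365−d)] / 365 = $2,150.34
Solving gives d = 350, so the new rate took effect on 17 December 2003.

350 days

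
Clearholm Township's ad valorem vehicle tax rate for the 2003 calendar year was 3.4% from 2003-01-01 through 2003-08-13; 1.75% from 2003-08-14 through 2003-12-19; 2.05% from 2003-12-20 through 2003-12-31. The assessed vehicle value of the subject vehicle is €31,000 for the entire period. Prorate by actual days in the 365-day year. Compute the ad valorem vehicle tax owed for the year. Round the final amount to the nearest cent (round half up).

2003-01-01 to 2003-08-13: 225 days at 3.4% → €31,000 × 3.4% × 225/365 = €649.7260
2003-08-14 to 2003-12-19: 128 days at 1.75% → €31,000 × 1.75% × 128/365 = €190.2466
2003-12-20 to 2003-12-31: 12 days at 2.05% → €31,000 × 2.05% × 12/365 = €20.8932
Total = €860.8658

€860.87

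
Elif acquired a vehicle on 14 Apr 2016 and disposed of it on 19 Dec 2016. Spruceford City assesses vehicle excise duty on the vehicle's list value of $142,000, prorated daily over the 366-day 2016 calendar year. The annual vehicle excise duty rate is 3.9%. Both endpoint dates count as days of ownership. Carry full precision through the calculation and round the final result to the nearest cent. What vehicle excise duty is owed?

$3,782.79

Days held (14 Apr – 19 Dec 2016): 250 out of 366
Tax = $142,000 × 3.9% × 250/366 = $3,782.7869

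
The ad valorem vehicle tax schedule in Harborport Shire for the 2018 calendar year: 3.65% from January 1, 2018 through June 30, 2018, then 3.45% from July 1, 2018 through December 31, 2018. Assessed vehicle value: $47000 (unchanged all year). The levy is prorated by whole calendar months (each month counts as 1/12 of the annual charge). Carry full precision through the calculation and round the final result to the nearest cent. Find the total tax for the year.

January 1 – June 30, 2018: 6 months at 3.65% → $47000 × 3.65% × 6/12 = $857.7500
July 1 – December 31, 2018: 6 months at 3.45% → $47000 × 3.45% × 6/12 = $810.7500
Total = $1668.5000

$1668.50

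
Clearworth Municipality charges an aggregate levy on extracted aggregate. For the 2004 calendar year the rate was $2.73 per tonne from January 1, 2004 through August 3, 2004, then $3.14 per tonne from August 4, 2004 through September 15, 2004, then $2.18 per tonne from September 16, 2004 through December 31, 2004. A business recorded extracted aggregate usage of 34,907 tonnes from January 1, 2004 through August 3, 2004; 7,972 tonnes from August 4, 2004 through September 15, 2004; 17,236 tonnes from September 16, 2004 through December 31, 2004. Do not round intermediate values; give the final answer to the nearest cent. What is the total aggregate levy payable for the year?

January 1 – August 3, 2004: 34,907 tonnes at $2.73/tonne → $95,296.11
August 4 – September 15, 2004: 7,972 tonnes at $3.14/tonne → $25,032.08
September 16 – December 31, 2004: 17,236 tonnes at $2.18/tonne → $37,574.48

$157,902.67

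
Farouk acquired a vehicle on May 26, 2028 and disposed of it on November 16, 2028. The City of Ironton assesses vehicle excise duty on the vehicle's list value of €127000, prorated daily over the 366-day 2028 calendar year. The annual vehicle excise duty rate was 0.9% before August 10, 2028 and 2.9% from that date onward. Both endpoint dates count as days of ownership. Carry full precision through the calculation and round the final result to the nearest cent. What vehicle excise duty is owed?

May 26 – August 9, 2028: 76 days at 0.9% → €127000 × 0.9% × 76/366 = €237.3443
August 10 – November 16, 2028: 99 days at 2.9% → €127000 × 2.9% × 99/366 = €996.2213
Total = €1233.5656

€1233.57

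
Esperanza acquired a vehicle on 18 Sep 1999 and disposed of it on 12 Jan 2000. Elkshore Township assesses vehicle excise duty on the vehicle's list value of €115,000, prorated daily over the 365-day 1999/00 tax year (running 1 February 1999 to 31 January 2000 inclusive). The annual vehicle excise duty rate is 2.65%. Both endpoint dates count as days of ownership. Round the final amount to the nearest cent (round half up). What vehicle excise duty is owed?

Days held (18 Sep 1999 – 12 Jan 2000): 117 out of 365
Tax = €115,000 × 2.65% × 117/365 = €976.8699

€976.87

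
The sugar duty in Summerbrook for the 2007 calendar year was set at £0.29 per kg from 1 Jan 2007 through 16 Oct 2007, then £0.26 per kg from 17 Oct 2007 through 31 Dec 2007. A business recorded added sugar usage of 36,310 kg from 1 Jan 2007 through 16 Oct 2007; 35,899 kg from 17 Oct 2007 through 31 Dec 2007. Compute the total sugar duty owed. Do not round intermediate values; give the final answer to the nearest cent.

£19863.64

1 Jan – 16 Oct 2007: 36,310 kg at £0.29/kg → £10529.90
17 Oct – 31 Dec 2007: 35,899 kg at £0.26/kg → £9333.74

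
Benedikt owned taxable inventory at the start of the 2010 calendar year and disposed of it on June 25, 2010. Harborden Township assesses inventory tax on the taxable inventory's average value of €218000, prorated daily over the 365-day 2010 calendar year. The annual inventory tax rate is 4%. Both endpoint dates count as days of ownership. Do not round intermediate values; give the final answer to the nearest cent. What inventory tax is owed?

€4204.71

Days held (January 1 – June 25, 2010): 176 out of 365
Tax = €218000 × 4% × 176/365 = €4204.7123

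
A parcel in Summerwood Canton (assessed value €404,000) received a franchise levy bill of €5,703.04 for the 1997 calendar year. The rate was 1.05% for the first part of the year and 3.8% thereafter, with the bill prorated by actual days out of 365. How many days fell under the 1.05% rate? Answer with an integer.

Let d = days at the first rate; then 365 − d days at the second rate.
€404,000 × [1.05%·d + 3.8%·(365−d)] / 365 = €5,703.04
Solving gives d = 317, so the new rate took effect on November 14, 1997.

317 days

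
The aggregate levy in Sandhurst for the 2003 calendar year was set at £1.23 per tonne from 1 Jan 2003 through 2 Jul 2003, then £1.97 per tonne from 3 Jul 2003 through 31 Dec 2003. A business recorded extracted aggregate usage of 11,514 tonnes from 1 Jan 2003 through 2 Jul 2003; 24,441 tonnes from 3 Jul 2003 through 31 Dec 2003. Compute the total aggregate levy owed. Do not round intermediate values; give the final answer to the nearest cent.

£62310.99

1 Jan – 2 Jul 2003: 11,514 tonnes at £1.23/tonne → £14162.22
3 Jul – 31 Dec 2003: 24,441 tonnes at £1.97/tonne → £48148.77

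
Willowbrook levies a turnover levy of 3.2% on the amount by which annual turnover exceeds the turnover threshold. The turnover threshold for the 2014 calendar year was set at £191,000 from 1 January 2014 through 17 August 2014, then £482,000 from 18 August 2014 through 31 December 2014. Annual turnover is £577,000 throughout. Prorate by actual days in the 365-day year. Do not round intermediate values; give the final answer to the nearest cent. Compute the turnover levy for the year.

1 January – 17 August 2014: 229 days, exemption £191,000 → (£577,000 − £191,000) × 3.2% × 229/365 = £7,749.6110
18 August – 31 December 2014: 136 days, exemption £482,000 → (£577,000 − £482,000) × 3.2% × 136/365 = £1,132.7123
Total = £8,882.3233

£8,882.32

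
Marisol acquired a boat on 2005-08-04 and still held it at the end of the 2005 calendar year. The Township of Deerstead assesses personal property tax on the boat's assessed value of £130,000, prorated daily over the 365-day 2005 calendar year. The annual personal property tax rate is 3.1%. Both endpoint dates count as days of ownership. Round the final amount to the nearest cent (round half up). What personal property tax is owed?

Days held (2005-08-04 to 2005-12-31): 150 out of 365
Tax = £130,000 × 3.1% × 150/365 = £1,656.1644

£1,656.16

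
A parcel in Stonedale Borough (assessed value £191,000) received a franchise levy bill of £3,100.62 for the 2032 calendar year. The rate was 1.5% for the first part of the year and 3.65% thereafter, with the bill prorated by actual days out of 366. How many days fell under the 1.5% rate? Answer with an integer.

345 days

Let d = days at the first rate; then 366 − d days at the second rate.
£191,000 × [1.5%·d + 3.65%·(366−d)] / 366 = £3,100.62
Solving gives d = 345, so the new rate took effect on 11 December 2032.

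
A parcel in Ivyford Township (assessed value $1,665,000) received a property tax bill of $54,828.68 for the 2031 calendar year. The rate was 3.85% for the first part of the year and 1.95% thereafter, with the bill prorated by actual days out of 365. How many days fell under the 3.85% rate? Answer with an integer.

Let d = days at the first rate; then 365 − d days at the second rate.
$1,665,000 × [3.85%·d + 1.95%·(365−d)] / 365 = $54,828.68
Solving gives d = 258, so the new rate took effect on 16 September 2031.

258 days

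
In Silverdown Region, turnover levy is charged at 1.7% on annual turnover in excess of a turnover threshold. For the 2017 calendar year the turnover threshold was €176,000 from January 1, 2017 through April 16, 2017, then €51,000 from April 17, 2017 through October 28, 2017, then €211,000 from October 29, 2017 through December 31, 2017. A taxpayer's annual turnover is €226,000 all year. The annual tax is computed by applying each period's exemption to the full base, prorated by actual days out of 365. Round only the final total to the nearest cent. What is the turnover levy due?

€1,880.95

January 1 – April 16, 2017: 106 days, exemption €176,000 → (€226,000 − €176,000) × 1.7% × 106/365 = €246.8493
April 17 – October 28, 2017: 195 days, exemption €51,000 → (€226,000 − €51,000) × 1.7% × 195/365 = €1,589.3836
October 29 – December 31, 2017: 64 days, exemption €211,000 → (€226,000 − €211,000) × 1.7% × 64/365 = €44.7123
Total = €1,880.9452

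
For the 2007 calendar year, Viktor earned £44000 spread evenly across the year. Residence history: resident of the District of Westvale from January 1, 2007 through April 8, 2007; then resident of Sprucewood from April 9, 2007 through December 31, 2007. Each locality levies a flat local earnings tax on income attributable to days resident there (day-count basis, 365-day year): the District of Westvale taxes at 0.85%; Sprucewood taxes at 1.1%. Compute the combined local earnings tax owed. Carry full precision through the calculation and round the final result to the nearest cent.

£454.47

The District of Westvale, January 1 – April 8, 2007: 98 days → £44000 × 0.85% × 98/365 = £100.4164
Sprucewood, April 9 – December 31, 2007: 267 days → £44000 × 1.1% × 267/365 = £354.0493
Total = £454.4658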